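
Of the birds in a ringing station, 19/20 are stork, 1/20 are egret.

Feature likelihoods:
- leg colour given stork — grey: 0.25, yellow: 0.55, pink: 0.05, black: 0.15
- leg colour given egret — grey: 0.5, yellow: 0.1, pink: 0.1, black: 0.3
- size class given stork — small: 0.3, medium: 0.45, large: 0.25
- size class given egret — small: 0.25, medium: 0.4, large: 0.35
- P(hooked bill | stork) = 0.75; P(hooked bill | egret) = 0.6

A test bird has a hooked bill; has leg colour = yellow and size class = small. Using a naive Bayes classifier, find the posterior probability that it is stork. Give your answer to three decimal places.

0.994

stork: 0.95 × 0.55 × 0.3 × 0.75 = 0.1175625
egret: 0.05 × 0.1 × 0.25 × 0.6 = 0.00075
P(stork | x) = 0.1175625 / 0.1183125 ≈ 0.994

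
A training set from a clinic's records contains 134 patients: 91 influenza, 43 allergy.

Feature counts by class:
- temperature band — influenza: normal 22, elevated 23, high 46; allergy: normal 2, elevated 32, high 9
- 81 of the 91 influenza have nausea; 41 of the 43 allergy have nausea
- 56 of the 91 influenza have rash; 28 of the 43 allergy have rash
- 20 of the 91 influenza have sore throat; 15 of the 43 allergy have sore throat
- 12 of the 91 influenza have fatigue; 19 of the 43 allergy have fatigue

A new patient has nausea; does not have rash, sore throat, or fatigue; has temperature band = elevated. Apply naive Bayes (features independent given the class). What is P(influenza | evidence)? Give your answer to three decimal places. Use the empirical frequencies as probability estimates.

influenza: (91/134) × (23/91) × (81/91) × (35/91) × (71/91) × (79/91) ≈ 0.0398012
allergy: (43/134) × (32/43) × (41/43) × (15/43) × (28/43) × (24/43) ≈ 0.0288679
P(influenza | x) = 0.0398012 / 0.0686691 ≈ 0.580

0.580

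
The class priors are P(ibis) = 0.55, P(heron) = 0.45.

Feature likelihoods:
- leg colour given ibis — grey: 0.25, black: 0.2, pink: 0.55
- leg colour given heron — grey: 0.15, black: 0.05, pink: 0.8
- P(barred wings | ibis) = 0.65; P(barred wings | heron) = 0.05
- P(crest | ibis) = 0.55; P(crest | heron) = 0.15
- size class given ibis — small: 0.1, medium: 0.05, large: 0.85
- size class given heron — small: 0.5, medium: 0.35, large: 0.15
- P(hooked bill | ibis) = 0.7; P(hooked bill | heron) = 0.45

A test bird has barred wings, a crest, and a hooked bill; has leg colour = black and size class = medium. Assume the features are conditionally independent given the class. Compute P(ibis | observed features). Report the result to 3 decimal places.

0.981

ibis: 0.55 × 0.2 × 0.65 × 0.55 × 0.05 × 0.7 = 0.001376375
heron: 0.45 × 0.05 × 0.05 × 0.15 × 0.35 × 0.45 = 0.000026578125
P(ibis | x) = 0.001376375 / 0.001402953125 ≈ 0.981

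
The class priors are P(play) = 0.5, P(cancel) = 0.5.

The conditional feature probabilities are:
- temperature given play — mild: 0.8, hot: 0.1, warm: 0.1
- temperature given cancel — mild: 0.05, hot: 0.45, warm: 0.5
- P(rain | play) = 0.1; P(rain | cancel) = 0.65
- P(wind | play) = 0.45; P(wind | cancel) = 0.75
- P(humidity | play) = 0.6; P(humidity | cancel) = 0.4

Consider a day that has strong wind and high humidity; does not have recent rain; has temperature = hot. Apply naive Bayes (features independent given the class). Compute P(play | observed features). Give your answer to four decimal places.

play: 0.5 × 0.1 × (1−0.1) × 0.45 × 0.6 = 0.01215
cancel: 0.5 × 0.45 × (1−0.65) × 0.75 × 0.4 = 0.023625
P(play | x) = 0.01215 / 0.035775 ≈ 0.3396

0.3396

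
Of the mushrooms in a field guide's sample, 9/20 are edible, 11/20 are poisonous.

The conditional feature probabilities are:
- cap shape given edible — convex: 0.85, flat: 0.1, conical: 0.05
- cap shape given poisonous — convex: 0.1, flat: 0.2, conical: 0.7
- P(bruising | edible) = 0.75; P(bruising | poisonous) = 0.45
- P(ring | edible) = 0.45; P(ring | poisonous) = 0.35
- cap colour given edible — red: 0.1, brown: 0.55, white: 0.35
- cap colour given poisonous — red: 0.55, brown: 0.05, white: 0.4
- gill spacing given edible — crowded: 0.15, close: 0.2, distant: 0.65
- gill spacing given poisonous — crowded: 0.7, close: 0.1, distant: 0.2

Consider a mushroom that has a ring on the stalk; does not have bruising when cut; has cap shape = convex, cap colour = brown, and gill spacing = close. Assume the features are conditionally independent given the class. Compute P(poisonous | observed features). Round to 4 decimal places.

0.0111

edible: 0.45 × 0.85 × (1−0.75) × 0.45 × 0.55 × 0.2 = 0.0047334375
poisonous: 0.55 × 0.1 × (1−0.45) × 0.35 × 0.05 × 0.1 = 0.0000529375
P(poisonous | x) = 0.0000529375 / 0.004786375 ≈ 0.0111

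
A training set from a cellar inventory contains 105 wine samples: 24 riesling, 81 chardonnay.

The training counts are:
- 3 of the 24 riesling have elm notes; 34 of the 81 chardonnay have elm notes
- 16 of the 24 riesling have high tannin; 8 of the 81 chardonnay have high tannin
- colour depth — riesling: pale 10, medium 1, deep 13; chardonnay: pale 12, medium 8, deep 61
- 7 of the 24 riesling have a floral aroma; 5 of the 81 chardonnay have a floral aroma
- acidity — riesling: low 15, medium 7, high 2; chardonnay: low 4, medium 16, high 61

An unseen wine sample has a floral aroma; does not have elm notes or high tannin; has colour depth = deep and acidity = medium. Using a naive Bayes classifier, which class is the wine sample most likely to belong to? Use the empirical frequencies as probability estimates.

chardonnay

riesling: (24/105) × (21/24) × (8/24) × (13/24) × (7/24) × (7/24) ≈ 0.00307195
chardonnay: (81/105) × (47/81) × (73/81) × (61/81) × (5/81) × (16/81) ≈ 0.00370434
Highest score → chardonnay.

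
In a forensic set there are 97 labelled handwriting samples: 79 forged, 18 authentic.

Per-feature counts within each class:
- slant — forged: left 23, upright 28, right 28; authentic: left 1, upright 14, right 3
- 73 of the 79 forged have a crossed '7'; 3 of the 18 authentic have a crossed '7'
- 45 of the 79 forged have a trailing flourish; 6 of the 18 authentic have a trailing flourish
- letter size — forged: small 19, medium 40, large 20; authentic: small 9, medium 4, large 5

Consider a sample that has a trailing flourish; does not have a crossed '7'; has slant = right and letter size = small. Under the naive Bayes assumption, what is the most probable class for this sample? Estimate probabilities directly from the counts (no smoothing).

authentic

forged: (79/97) × (28/79) × (6/79) × (45/79) × (19/79) ≈ 0.00300346
authentic: (18/97) × (3/18) × (15/18) × (6/18) × (9/18) ≈ 0.00429553
Highest score → authentic.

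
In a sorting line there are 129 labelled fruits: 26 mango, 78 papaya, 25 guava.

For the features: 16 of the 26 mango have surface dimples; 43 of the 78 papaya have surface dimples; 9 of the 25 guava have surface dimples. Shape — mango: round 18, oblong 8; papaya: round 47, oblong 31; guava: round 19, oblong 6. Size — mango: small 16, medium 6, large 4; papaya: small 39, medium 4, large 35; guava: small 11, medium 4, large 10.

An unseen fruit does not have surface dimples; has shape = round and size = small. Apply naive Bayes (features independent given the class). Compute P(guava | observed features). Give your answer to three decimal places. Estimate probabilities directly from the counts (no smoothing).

0.265

mango: (26/129) × (10/26) × (18/26) × (16/26) ≈ 0.033026
papaya: (78/129) × (35/78) × (47/78) × (39/78) ≈ 0.0817432
guava: (25/129) × (16/25) × (19/25) × (11/25) ≈ 0.041476
P(guava | x) = 0.041476 / 0.1562452 ≈ 0.265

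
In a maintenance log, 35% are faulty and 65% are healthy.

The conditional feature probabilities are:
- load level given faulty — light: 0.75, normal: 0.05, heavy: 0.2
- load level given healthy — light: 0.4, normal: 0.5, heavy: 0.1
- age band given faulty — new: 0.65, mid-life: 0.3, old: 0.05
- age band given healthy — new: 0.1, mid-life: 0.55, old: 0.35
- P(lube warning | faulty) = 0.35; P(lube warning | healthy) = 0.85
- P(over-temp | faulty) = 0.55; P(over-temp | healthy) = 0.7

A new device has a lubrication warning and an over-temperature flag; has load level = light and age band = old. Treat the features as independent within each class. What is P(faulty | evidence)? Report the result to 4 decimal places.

0.0446

faulty: 0.35 × 0.75 × 0.05 × 0.35 × 0.55 = 0.0025265625
healthy: 0.65 × 0.4 × 0.35 × 0.85 × 0.7 = 0.054145
P(faulty | x) = 0.0025265625 / 0.0566715625 ≈ 0.0446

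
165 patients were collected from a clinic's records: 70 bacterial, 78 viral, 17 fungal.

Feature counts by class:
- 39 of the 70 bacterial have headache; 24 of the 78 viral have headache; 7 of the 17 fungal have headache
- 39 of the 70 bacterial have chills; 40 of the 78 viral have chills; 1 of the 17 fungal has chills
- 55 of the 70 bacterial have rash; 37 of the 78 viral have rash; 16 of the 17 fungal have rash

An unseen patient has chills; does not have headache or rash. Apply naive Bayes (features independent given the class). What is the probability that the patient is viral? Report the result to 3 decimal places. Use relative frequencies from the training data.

bacterial: (70/165) × (31/70) × (39/70) × (15/70) ≈ 0.0224304
viral: (78/165) × (54/78) × (40/78) × (41/78) ≈ 0.0882195
fungal: (17/165) × (10/17) × (1/17) × (1/17) ≈ 0.00020971
P(viral | x) = 0.0882195 / 0.11085961 ≈ 0.796

0.796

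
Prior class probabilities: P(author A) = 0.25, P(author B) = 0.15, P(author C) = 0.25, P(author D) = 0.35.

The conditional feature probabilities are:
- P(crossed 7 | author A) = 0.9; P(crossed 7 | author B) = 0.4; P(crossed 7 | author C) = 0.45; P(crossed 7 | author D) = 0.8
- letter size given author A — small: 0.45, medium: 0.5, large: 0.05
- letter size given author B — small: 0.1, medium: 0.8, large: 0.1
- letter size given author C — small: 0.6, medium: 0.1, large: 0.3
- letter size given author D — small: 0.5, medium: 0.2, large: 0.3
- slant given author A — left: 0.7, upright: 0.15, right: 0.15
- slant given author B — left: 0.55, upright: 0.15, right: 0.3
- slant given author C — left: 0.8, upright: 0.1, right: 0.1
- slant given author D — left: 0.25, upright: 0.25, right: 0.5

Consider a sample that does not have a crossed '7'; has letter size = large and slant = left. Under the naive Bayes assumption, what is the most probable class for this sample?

author A: 0.25 × (1−0.9) × 0.05 × 0.7 = 0.000875
author B: 0.15 × (1−0.4) × 0.1 × 0.55 = 0.00495
author C: 0.25 × (1−0.45) × 0.3 × 0.8 = 0.033
author D: 0.35 × (1−0.8) × 0.3 × 0.25 = 0.00525
Highest score → author C.

author C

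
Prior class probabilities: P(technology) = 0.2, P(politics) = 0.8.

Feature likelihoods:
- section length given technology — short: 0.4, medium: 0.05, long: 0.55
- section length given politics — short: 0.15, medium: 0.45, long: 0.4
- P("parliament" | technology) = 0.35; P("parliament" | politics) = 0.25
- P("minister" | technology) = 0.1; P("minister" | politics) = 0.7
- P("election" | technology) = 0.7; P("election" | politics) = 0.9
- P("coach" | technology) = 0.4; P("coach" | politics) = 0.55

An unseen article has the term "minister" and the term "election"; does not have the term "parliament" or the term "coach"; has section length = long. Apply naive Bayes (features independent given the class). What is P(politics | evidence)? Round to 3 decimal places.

0.958

technology: 0.2 × 0.55 × (1−0.35) × 0.1 × 0.7 × (1−0.4) = 0.003003
politics: 0.8 × 0.4 × (1−0.25) × 0.7 × 0.9 × (1−0.55) = 0.06804
P(politics | x) = 0.06804 / 0.071043 ≈ 0.958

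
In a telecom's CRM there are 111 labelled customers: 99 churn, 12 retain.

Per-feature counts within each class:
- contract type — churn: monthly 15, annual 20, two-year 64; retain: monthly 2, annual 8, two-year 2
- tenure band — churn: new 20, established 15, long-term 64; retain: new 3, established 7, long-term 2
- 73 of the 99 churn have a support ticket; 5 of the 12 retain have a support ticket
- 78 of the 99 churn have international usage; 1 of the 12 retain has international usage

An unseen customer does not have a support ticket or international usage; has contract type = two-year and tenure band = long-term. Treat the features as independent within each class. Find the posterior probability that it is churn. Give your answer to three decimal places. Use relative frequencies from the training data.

0.928

churn: (99/111) × (64/99) × (64/99) × (26/99) × (21/99) ≈ 0.0207646
retain: (12/111) × (2/12) × (2/12) × (7/12) × (11/12) ≈ 0.00160577
P(churn | x) = 0.0207646 / 0.02237037 ≈ 0.928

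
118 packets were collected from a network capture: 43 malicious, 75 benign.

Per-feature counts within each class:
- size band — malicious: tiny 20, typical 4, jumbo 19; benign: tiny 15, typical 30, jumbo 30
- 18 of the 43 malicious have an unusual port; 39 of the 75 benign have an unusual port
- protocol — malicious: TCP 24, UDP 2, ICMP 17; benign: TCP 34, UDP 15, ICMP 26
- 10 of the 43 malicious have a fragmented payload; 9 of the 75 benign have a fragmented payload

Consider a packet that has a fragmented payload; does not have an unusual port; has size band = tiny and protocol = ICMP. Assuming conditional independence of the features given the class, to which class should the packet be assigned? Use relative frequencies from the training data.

malicious: (43/118) × (20/43) × (25/43) × (17/43) × (10/43) ≈ 0.00906007
benign: (75/118) × (15/75) × (36/75) × (26/75) × (9/75) ≈ 0.00253831
Highest score → malicious.

malicious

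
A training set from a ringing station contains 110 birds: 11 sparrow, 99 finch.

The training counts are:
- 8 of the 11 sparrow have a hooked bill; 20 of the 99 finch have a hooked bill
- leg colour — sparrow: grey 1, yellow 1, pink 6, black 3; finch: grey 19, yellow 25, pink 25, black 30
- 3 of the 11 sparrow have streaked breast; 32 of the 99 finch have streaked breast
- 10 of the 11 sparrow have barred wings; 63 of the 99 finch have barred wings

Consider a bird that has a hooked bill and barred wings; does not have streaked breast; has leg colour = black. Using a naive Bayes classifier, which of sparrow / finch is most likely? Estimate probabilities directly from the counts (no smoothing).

sparrow: (11/110) × (8/11) × (3/11) × (8/11) × (10/11) ≈ 0.0131139
finch: (99/110) × (20/99) × (30/99) × (67/99) × (63/99) ≈ 0.0237284
Highest score → finch.

finch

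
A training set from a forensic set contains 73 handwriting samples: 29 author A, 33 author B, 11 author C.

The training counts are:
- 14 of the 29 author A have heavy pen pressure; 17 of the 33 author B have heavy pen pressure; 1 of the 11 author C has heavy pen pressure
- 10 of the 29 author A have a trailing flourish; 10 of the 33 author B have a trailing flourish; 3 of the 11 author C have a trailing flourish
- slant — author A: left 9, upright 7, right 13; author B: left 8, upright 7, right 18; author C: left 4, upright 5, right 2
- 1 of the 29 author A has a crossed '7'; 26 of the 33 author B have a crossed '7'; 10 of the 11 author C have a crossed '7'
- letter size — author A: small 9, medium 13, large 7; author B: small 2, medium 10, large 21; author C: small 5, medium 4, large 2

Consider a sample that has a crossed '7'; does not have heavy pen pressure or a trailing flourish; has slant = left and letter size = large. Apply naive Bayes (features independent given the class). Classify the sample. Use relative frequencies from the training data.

author A: (29/73) × (15/29) × (19/29) × (9/29) × (1/29) × (7/29) ≈ 0.000347753
author B: (33/73) × (16/33) × (23/33) × (8/33) × (26/33) × (21/33) ≈ 0.0185674
author C: (11/73) × (10/11) × (8/11) × (4/11) × (10/11) × (2/11) ≈ 0.00598806
Highest score → author B.

author B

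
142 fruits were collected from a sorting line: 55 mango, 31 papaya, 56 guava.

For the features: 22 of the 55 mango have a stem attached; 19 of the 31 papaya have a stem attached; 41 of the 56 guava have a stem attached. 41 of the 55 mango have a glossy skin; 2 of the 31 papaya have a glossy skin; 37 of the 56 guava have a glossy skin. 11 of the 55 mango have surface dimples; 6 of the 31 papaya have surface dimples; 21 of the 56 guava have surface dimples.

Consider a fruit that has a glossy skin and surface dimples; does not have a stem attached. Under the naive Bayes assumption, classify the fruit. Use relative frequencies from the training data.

mango

mango: (55/142) × (33/55) × (41/55) × (11/55) ≈ 0.0346479
papaya: (31/142) × (12/31) × (2/31) × (6/31) ≈ 0.00105524
guava: (56/142) × (15/56) × (37/56) × (21/56) ≈ 0.0261727
Highest score → mango.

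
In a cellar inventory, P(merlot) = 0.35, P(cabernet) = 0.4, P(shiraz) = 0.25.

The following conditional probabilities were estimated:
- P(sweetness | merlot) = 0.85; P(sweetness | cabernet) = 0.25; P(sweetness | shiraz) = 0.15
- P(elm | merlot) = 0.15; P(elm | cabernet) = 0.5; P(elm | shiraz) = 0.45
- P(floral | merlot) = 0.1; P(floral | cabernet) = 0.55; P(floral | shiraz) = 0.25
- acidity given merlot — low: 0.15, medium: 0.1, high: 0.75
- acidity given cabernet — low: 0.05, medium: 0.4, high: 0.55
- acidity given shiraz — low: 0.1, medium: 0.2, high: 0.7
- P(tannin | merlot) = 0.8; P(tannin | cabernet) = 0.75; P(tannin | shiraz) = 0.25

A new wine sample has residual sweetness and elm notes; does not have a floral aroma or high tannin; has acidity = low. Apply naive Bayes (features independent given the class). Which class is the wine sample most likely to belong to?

merlot

merlot: 0.35 × 0.85 × 0.15 × (1−0.1) × 0.15 × (1−0.8) = 0.001204875
cabernet: 0.4 × 0.25 × 0.5 × (1−0.55) × 0.05 × (1−0.75) = 0.00028125
shiraz: 0.25 × 0.15 × 0.45 × (1−0.25) × 0.1 × (1−0.25) = 0.00094921875
Highest score → merlot.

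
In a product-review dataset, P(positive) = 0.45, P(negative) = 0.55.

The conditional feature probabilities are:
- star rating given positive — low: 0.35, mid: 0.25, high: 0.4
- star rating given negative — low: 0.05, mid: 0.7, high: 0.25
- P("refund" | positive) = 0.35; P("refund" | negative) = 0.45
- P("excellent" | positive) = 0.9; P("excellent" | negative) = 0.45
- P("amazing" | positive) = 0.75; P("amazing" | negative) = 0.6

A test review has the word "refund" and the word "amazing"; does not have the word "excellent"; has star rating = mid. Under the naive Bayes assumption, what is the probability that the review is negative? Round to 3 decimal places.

0.951

positive: 0.45 × 0.25 × 0.35 × (1−0.9) × 0.75 = 0.002953125
negative: 0.55 × 0.7 × 0.45 × (1−0.45) × 0.6 = 0.0571725
P(negative | x) = 0.0571725 / 0.060125625 ≈ 0.951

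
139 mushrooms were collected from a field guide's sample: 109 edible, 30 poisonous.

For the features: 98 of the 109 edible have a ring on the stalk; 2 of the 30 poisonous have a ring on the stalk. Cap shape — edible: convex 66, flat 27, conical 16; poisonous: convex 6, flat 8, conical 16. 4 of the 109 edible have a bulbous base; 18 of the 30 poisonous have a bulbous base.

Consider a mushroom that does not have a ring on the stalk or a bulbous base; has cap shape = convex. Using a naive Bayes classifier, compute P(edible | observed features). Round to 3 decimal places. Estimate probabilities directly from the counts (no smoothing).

0.741

edible: (109/139) × (11/109) × (66/109) × (105/109) ≈ 0.0461592
poisonous: (30/139) × (28/30) × (6/30) × (12/30) ≈ 0.0161151
P(edible | x) = 0.0461592 / 0.0622743 ≈ 0.741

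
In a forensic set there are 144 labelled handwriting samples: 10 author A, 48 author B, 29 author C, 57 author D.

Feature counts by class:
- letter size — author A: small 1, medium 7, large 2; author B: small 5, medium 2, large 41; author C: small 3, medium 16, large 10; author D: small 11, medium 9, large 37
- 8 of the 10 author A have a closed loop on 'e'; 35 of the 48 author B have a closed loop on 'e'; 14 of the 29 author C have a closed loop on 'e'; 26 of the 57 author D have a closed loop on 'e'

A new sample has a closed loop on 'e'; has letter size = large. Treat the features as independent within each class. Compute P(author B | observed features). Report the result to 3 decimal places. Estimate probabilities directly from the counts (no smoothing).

author A: (10/144) × (2/10) × (8/10) ≈ 0.0111111
author B: (48/144) × (41/48) × (35/48) ≈ 0.20761
author C: (29/144) × (10/29) × (14/29) ≈ 0.0335249
author D: (57/144) × (37/57) × (26/57) ≈ 0.117203
P(author B | x) = 0.20761 / 0.369449 ≈ 0.562

0.562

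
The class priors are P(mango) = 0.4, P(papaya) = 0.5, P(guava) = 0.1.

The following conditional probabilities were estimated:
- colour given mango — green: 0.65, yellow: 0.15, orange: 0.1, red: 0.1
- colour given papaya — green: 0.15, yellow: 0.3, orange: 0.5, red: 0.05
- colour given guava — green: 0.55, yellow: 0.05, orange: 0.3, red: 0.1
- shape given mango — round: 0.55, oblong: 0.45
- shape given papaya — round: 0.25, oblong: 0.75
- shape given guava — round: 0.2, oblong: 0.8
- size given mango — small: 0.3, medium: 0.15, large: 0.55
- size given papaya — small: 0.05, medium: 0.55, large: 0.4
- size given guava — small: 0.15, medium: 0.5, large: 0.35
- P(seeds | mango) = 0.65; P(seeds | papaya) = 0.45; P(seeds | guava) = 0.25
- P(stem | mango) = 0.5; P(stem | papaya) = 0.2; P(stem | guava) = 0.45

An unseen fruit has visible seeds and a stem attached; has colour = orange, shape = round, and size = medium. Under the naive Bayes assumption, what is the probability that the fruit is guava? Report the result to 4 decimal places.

mango: 0.4 × 0.1 × 0.55 × 0.15 × 0.65 × 0.5 = 0.0010725
papaya: 0.5 × 0.5 × 0.25 × 0.55 × 0.45 × 0.2 = 0.00309375
guava: 0.1 × 0.3 × 0.2 × 0.5 × 0.25 × 0.45 = 0.0003375
P(guava | x) = 0.0003375 / 0.00450375 ≈ 0.0749

0.0749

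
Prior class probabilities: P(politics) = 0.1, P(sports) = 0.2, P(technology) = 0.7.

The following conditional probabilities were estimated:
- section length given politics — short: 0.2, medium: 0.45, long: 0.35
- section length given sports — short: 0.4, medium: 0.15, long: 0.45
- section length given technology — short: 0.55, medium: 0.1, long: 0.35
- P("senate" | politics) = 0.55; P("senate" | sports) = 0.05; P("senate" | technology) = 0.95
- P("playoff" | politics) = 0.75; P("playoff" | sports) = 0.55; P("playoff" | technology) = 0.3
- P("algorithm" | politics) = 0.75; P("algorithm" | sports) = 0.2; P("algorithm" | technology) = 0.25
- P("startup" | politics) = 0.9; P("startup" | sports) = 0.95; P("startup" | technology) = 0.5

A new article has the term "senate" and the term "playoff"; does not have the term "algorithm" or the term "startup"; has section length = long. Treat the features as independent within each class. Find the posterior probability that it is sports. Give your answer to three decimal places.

politics: 0.1 × 0.35 × 0.55 × 0.75 × (1−0.75) × (1−0.9) = 0.0003609375
sports: 0.2 × 0.45 × 0.05 × 0.55 × (1−0.2) × (1−0.95) = 0.000099
technology: 0.7 × 0.35 × 0.95 × 0.3 × (1−0.25) × (1−0.5) = 0.026184375
P(sports | x) = 0.000099 / 0.0266443125 ≈ 0.004

0.004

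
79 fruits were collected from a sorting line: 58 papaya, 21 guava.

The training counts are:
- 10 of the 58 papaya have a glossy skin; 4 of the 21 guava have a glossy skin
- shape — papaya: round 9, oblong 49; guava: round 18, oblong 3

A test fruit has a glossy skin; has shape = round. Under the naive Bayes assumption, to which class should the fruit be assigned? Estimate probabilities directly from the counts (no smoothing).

papaya: (58/79) × (10/58) × (9/58) ≈ 0.0196421
guava: (21/79) × (4/21) × (18/21) ≈ 0.0433996
Highest score → guava.

guava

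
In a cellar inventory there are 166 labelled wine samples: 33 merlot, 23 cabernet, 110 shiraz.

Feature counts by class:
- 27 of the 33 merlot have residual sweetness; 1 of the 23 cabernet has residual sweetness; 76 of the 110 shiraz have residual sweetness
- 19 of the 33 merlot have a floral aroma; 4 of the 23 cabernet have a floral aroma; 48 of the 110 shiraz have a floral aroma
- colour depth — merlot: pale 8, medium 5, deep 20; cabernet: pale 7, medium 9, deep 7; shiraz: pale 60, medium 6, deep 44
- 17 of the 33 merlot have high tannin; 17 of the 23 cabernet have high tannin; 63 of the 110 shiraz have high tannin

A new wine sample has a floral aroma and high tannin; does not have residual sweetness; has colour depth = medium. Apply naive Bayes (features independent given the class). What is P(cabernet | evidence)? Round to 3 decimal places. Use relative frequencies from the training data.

merlot: (33/166) × (6/33) × (19/33) × (5/33) × (17/33) ≈ 0.00162433
cabernet: (23/166) × (22/23) × (4/23) × (9/23) × (17/23) ≈ 0.00666626
shiraz: (110/166) × (34/110) × (48/110) × (6/110) × (63/110) ≈ 0.00279207
P(cabernet | x) = 0.00666626 / 0.01108266 ≈ 0.602

0.602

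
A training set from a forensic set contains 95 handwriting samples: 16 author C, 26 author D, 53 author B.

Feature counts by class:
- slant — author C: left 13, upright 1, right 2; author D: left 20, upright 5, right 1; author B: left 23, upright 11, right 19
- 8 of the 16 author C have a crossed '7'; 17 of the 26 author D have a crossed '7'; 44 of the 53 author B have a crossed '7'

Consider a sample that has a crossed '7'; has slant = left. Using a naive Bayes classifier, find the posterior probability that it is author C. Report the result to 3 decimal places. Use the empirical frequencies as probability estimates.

0.168

author C: (16/95) × (13/16) × (8/16) ≈ 0.0684211
author D: (26/95) × (20/26) × (17/26) ≈ 0.137652
author B: (53/95) × (23/53) × (44/53) ≈ 0.200993
P(author C | x) = 0.0684211 / 0.4070661 ≈ 0.168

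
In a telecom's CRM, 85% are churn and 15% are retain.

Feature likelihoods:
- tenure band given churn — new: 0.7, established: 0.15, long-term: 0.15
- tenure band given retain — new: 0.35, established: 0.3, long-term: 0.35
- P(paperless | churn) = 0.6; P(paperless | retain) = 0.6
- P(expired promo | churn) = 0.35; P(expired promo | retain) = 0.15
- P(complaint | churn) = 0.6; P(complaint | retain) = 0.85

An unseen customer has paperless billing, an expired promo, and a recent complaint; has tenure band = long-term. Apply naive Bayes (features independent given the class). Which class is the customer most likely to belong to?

churn: 0.85 × 0.15 × 0.6 × 0.35 × 0.6 = 0.016065
retain: 0.15 × 0.35 × 0.6 × 0.15 × 0.85 = 0.00401625
Highest score → churn.

churn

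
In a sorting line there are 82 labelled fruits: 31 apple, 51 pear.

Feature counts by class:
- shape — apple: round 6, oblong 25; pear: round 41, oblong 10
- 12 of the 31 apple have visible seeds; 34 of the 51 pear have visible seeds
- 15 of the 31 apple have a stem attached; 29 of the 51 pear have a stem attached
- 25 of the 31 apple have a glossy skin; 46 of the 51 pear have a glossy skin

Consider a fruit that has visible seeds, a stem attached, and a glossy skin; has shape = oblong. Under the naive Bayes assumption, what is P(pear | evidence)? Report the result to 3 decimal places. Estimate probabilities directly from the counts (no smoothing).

0.475

apple: (31/82) × (25/31) × (12/31) × (15/31) × (25/31) ≈ 0.0460525
pear: (51/82) × (10/51) × (34/51) × (29/51) × (46/51) ≈ 0.0416975
P(pear | x) = 0.0416975 / 0.08775 ≈ 0.475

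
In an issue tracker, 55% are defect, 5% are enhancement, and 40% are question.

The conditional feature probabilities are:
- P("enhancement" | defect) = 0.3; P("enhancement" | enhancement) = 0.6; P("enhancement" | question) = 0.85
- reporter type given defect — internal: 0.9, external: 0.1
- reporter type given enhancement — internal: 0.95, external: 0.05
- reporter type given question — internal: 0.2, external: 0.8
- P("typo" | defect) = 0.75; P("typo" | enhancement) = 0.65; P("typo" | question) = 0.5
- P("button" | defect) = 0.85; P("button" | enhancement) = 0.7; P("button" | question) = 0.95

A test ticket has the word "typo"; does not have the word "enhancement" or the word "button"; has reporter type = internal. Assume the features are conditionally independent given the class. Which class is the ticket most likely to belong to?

defect: 0.55 × (1−0.3) × 0.9 × 0.75 × (1−0.85) = 0.03898125
enhancement: 0.05 × (1−0.6) × 0.95 × 0.65 × (1−0.7) = 0.003705
question: 0.4 × (1−0.85) × 0.2 × 0.5 × (1−0.95) = 0.0003
Highest score → defect.

defect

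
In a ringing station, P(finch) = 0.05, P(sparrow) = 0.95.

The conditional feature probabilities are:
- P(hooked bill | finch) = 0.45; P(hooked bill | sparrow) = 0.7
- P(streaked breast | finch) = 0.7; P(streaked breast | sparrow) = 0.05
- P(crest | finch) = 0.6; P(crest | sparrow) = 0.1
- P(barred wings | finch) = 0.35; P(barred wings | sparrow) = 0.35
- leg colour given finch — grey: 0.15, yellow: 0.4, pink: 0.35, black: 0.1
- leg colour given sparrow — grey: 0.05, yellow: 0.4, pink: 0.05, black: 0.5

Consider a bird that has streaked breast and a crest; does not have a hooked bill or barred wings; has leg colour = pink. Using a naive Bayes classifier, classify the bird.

finch: 0.05 × (1−0.45) × 0.7 × 0.6 × (1−0.35) × 0.35 = 0.002627625
sparrow: 0.95 × (1−0.7) × 0.05 × 0.1 × (1−0.35) × 0.05 = 0.0000463125
Highest score → finch.

finch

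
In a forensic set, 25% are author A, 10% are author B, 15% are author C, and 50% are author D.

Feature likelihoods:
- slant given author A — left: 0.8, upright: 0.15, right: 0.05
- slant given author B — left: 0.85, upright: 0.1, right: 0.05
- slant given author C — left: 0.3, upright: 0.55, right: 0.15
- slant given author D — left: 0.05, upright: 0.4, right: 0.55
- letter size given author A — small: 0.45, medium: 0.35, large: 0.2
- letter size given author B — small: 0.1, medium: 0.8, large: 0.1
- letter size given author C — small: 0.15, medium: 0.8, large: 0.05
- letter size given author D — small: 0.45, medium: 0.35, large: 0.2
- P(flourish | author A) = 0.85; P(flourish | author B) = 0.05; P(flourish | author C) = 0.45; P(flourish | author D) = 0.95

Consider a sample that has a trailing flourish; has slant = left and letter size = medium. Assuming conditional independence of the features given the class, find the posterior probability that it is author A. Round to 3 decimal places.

author A: 0.25 × 0.8 × 0.35 × 0.85 = 0.0595
author B: 0.1 × 0.85 × 0.8 × 0.05 = 0.0034
author C: 0.15 × 0.3 × 0.8 × 0.45 = 0.0162
author D: 0.5 × 0.05 × 0.35 × 0.95 = 0.0083125
P(author A | x) = 0.0595 / 0.0874125 ≈ 0.681

0.681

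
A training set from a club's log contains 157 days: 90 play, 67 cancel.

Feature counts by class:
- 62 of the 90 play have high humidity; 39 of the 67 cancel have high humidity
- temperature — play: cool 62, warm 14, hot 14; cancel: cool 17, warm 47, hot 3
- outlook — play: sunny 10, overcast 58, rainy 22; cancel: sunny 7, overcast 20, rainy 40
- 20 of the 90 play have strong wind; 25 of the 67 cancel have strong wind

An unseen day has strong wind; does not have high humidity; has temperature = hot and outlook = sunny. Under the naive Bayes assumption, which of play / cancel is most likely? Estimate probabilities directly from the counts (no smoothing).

play

play: (90/157) × (28/90) × (14/90) × (10/90) × (20/90) ≈ 0.000684997
cancel: (67/157) × (28/67) × (3/67) × (7/67) × (25/67) ≈ 0.00031131
Highest score → play.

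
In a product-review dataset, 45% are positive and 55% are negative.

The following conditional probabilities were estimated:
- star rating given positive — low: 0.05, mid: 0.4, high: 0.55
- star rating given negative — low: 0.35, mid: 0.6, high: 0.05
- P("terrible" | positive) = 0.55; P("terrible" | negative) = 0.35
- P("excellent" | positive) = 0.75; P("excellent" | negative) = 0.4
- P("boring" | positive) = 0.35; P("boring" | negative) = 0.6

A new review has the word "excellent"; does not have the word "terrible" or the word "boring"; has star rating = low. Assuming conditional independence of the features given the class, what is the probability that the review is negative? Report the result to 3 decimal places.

0.802

positive: 0.45 × 0.05 × (1−0.55) × 0.75 × (1−0.35) = 0.0049359375
negative: 0.55 × 0.35 × (1−0.35) × 0.4 × (1−0.6) = 0.02002
P(negative | x) = 0.02002 / 0.0249559375 ≈ 0.802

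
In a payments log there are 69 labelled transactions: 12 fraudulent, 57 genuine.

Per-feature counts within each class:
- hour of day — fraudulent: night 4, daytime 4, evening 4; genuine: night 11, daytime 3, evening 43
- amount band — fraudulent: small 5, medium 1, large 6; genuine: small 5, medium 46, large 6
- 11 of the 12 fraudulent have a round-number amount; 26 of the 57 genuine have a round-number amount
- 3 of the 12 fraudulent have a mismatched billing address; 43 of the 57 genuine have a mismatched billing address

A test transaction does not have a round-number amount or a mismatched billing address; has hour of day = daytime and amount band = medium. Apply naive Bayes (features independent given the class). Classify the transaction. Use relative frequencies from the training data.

genuine

fraudulent: (12/69) × (4/12) × (1/12) × (1/12) × (9/12) ≈ 0.000301932
genuine: (57/69) × (3/57) × (46/57) × (31/57) × (14/57) ≈ 0.004687
Highest score → genuine.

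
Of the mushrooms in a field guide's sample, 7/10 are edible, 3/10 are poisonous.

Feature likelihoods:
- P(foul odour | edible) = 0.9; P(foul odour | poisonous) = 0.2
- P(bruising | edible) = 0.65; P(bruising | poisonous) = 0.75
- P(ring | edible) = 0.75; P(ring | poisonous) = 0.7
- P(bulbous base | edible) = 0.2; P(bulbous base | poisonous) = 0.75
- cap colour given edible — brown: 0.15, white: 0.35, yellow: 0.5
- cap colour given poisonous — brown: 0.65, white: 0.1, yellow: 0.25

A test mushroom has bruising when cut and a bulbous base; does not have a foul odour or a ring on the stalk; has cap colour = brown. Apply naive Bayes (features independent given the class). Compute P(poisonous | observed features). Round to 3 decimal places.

0.987

edible: 0.7 × (1−0.9) × 0.65 × (1−0.75) × 0.2 × 0.15 = 0.00034125
poisonous: 0.3 × (1−0.2) × 0.75 × (1−0.7) × 0.75 × 0.65 = 0.026325
P(poisonous | x) = 0.026325 / 0.02666625 ≈ 0.987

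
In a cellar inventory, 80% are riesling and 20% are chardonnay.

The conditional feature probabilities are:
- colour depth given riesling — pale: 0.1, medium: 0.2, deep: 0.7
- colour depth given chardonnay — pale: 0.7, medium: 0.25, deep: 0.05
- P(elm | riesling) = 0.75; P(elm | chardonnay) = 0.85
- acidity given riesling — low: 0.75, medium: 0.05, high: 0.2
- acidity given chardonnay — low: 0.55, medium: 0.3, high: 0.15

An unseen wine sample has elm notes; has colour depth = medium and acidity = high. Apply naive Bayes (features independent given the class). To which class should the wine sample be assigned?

riesling

riesling: 0.8 × 0.2 × 0.75 × 0.2 = 0.024
chardonnay: 0.2 × 0.25 × 0.85 × 0.15 = 0.006375
Highest score → riesling.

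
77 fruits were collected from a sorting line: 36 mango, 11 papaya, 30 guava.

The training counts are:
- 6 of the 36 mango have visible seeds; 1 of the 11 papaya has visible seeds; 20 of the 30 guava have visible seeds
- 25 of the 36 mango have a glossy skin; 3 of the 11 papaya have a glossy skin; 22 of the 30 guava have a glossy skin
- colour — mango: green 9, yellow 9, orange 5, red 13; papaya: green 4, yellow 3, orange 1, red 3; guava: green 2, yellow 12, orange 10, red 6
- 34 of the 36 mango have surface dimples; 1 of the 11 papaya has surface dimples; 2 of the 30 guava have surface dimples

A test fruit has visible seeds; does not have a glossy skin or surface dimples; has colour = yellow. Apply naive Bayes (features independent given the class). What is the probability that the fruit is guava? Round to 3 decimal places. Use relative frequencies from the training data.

0.906

mango: (36/77) × (6/36) × (11/36) × (9/36) × (2/36) ≈ 0.000330688
papaya: (11/77) × (1/11) × (8/11) × (3/11) × (10/11) ≈ 0.00234176
guava: (30/77) × (20/30) × (8/30) × (12/30) × (28/30) ≈ 0.0258586
P(guava | x) = 0.0258586 / 0.028531048 ≈ 0.906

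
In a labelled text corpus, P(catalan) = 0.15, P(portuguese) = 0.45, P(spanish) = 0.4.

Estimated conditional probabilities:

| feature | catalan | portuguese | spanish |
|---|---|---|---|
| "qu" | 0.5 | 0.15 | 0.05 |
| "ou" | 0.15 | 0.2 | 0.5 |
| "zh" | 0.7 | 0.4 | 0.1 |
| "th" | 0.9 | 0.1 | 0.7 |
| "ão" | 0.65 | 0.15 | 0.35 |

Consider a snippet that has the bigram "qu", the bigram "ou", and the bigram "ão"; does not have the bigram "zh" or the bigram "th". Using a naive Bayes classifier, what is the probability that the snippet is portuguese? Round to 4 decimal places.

catalan: 0.15 × 0.5 × 0.15 × (1−0.7) × (1−0.9) × 0.65 = 0.000219375
portuguese: 0.45 × 0.15 × 0.2 × (1−0.4) × (1−0.1) × 0.15 = 0.0010935
spanish: 0.4 × 0.05 × 0.5 × (1−0.1) × (1−0.7) × 0.35 = 0.000945
P(portuguese | x) = 0.0010935 / 0.002257875 ≈ 0.4843

0.4843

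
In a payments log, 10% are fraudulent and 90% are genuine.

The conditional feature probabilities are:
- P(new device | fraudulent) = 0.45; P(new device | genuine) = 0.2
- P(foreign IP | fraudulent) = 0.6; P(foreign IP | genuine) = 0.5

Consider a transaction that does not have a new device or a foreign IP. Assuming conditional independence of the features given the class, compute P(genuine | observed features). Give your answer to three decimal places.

0.942

fraudulent: 0.1 × (1−0.45) × (1−0.6) = 0.022
genuine: 0.9 × (1−0.2) × (1−0.5) = 0.36
P(genuine | x) = 0.36 / 0.382 ≈ 0.942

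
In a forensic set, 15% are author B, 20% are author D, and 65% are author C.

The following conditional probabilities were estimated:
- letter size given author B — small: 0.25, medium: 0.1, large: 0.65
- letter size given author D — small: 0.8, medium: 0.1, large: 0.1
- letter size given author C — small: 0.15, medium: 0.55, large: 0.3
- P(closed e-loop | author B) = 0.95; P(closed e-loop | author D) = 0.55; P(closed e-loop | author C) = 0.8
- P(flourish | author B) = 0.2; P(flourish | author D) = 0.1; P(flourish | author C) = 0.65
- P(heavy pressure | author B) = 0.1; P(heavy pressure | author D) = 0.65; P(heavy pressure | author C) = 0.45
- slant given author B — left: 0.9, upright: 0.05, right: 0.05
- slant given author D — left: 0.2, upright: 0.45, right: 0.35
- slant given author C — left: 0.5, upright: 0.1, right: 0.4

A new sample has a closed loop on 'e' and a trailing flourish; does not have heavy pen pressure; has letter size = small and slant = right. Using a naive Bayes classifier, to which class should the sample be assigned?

author C

author B: 0.15 × 0.25 × 0.95 × 0.2 × (1−0.1) × 0.05 = 0.000320625
author D: 0.2 × 0.8 × 0.55 × 0.1 × (1−0.65) × 0.35 = 0.001078
author C: 0.65 × 0.15 × 0.8 × 0.65 × (1−0.45) × 0.4 = 0.011154
Highest score → author C.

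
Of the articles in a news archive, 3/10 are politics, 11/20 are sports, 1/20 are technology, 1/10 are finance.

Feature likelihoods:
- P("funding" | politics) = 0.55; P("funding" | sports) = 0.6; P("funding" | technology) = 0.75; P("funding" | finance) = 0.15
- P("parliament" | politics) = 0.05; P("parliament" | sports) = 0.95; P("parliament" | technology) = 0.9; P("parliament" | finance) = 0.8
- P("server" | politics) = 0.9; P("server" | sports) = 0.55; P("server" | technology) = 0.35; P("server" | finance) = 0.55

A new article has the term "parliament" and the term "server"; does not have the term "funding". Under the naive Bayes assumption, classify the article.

politics: 0.3 × (1−0.55) × 0.05 × 0.9 = 0.006075
sports: 0.55 × (1−0.6) × 0.95 × 0.55 = 0.11495
technology: 0.05 × (1−0.75) × 0.9 × 0.35 = 0.0039375
finance: 0.1 × (1−0.15) × 0.8 × 0.55 = 0.0374
Highest score → sports.

sports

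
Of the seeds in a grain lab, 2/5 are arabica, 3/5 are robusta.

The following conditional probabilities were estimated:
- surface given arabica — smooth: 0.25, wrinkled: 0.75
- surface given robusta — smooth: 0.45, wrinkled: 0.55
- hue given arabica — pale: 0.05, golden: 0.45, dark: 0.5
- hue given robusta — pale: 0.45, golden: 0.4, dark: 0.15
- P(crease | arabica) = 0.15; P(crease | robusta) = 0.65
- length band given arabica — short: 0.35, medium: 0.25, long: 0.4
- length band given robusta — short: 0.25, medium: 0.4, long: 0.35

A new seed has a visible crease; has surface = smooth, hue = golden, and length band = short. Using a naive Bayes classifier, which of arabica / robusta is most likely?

arabica: 0.4 × 0.25 × 0.45 × 0.15 × 0.35 = 0.0023625
robusta: 0.6 × 0.45 × 0.4 × 0.65 × 0.25 = 0.01755
Highest score → robusta.

robusta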